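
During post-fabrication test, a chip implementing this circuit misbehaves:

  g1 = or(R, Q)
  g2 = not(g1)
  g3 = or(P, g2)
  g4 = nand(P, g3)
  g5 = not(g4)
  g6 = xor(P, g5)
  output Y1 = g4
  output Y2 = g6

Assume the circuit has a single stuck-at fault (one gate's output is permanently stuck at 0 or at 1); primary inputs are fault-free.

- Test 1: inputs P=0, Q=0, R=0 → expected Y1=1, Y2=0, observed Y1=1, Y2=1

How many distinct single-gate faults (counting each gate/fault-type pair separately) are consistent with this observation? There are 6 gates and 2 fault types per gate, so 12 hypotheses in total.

Fault-free: g1=0, g2=1, g3=1, g4=1, g5=0, g6=0 → Y1=1, Y2=0. Observed Y1=1, Y2=1.
  g1 stuck-at-0: output Y1=1, Y2=0 ✗
  g1 stuck-at-1: output Y1=1, Y2=0 ✗
  g2 stuck-at-0: output Y1=1, Y2=0 ✗
  g2 stuck-at-1: output Y1=1, Y2=0 ✗
  g3 stuck-at-0: output Y1=1, Y2=0 ✗
  g3 stuck-at-1: output Y1=1, Y2=0 ✗
  g4 stuck-at-0: output Y1=0, Y2=1 ✗
  g4 stuck-at-1: output Y1=1, Y2=0 ✗
  g5 stuck-at-0: output Y1=1, Y2=0 ✗
  g5 stuck-at-1: output Y1=1, Y2=1 ✓
  g6 stuck-at-0: output Y1=1, Y2=0 ✗
  g6 stuck-at-1: output Y1=1, Y2=1 ✓
Consistent faults: {g5 stuck-at-1, g6 stuck-at-1} — 2 in all.

2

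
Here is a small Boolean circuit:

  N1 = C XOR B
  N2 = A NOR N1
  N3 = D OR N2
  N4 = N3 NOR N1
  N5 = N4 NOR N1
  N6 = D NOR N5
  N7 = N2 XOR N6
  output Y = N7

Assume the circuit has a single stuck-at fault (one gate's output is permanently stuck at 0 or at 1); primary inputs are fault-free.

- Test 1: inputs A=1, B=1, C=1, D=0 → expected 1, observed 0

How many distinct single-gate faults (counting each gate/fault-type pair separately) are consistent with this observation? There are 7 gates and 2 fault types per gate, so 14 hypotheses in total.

Fault-free: N1=0, N2=0, N3=0, N4=1, N5=0, N6=1, N7=1 → 1. Observed 0.
  N1 stuck-at-0: output 1 ✗
  N1 stuck-at-1: output 1 ✗
  N2 stuck-at-0: output 1 ✗
  N2 stuck-at-1: output 1 ✗
  N3 stuck-at-0: output 1 ✗
  N3 stuck-at-1: output 0 ✓
  N4 stuck-at-0: output 0 ✓
  N4 stuck-at-1: output 1 ✗
  N5 stuck-at-0: output 1 ✗
  N5 stuck-at-1: output 0 ✓
  N6 stuck-at-0: output 0 ✓
  N6 stuck-at-1: output 1 ✗
  N7 stuck-at-0: output 0 ✓
  N7 stuck-at-1: output 1 ✗
Consistent faults: {N3 stuck-at-1, N4 stuck-at-0, N5 stuck-at-1, N6 stuck-at-0, N7 stuck-at-0} — 5 in all.

5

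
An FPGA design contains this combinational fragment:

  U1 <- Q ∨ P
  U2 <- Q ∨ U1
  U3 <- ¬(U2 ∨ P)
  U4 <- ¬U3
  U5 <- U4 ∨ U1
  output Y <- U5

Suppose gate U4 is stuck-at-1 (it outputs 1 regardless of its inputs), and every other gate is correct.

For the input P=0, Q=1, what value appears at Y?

Propagate with U4 forced: U1=1, U2=1, U3=0, U4=1 [stuck-at-1], U5=1.
So Y = 1. (Same as the fault-free value — the fault is masked on this input.)

1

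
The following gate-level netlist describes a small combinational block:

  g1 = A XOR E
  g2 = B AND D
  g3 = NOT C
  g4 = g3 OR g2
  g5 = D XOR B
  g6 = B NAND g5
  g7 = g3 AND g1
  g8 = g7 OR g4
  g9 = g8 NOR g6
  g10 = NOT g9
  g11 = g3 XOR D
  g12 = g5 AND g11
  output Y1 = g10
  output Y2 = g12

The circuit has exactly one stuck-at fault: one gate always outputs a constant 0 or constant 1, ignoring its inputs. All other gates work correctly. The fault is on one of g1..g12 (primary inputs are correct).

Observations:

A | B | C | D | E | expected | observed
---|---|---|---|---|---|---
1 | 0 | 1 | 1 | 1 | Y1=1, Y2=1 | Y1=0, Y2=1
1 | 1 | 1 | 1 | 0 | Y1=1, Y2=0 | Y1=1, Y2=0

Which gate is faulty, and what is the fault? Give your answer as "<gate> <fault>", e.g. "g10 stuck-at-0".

Fault-free values for test 1 (A=1, B=0, C=1, D=1, E=1): g1=0, g2=0, g3=0, g4=0, g5=1, g6=1, g7=0, g8=0, g9=0, g10=1, g11=1, g12=1, giving Y1=1, Y2=1. Observed Y1=0, Y2=1.
Test 1: faults giving observed Y1=0, Y2=1 are {g6 stuck-at-0, g9 stuck-at-1, g10 stuck-at-0}.
Test 2 (A=1, B=1, C=1, D=1, E=0): fault-free g1=1, g2=1, g3=0, g4=1, g5=0, g6=1, g7=0, g8=1, g9=0, g10=1, g11=1, g12=0 → Y1=1, Y2=0; observed Y1=1, Y2=0. Eliminates g9 stuck-at-1, g10 stuck-at-0.
Only g6 stuck-at-0 is consistent with every test.

g6 stuck-at-0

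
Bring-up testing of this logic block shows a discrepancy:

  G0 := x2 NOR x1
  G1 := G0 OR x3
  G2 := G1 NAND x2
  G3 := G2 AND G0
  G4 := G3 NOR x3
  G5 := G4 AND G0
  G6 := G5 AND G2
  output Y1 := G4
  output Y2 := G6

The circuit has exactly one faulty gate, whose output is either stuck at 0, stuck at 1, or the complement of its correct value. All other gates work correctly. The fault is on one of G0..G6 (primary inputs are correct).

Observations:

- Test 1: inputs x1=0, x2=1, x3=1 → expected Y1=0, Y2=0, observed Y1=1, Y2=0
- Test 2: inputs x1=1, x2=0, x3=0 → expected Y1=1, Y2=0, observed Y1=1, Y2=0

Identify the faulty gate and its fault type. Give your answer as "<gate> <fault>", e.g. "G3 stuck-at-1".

Fault-free values for test 1 (x1=0, x2=1, x3=1): G0=0, G1=1, G2=0, G3=0, G4=0, G5=0, G6=0, giving Y1=0, Y2=0. Observed Y1=1, Y2=0.
Test 1: faults giving observed Y1=1, Y2=0 are {G4 stuck-at-1, G4 inverted output}.
Test 2 (x1=1, x2=0, x3=0): fault-free G0=0, G1=0, G2=1, G3=0, G4=1, G5=0, G6=0 → Y1=1, Y2=0; observed Y1=1, Y2=0. Eliminates G4 inverted output.
Only G4 stuck-at-1 is consistent with every test.

G4 stuck-at-1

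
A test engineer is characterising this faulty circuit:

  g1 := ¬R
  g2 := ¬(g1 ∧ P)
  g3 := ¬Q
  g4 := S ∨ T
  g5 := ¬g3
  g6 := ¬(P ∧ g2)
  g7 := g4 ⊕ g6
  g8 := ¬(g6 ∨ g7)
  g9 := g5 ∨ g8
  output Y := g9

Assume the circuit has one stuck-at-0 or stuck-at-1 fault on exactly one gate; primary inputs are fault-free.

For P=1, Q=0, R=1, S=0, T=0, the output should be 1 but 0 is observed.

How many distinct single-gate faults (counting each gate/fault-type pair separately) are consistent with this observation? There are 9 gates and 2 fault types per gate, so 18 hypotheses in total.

7

Fault-free: g1=0, g2=1, g3=1, g4=0, g5=0, g6=0, g7=0, g8=1, g9=1 → 1. Observed 0.
  g1: stuck-at-1 ✓; others ✗
  g2: stuck-at-0 ✓; others ✗
  g3: none of the 2 fault types match ✗
  g4: stuck-at-1 ✓; others ✗
  g5: none of the 2 fault types match ✗
  g6: stuck-at-1 ✓; others ✗
  g7: stuck-at-1 ✓; others ✗
  g8: stuck-at-0 ✓; others ✗
  g9: stuck-at-0 ✓; others ✗
Consistent faults: {g1 stuck-at-1, g2 stuck-at-0, g4 stuck-at-1, g6 stuck-at-1, g7 stuck-at-1, g8 stuck-at-0, g9 stuck-at-0} — 7 in all.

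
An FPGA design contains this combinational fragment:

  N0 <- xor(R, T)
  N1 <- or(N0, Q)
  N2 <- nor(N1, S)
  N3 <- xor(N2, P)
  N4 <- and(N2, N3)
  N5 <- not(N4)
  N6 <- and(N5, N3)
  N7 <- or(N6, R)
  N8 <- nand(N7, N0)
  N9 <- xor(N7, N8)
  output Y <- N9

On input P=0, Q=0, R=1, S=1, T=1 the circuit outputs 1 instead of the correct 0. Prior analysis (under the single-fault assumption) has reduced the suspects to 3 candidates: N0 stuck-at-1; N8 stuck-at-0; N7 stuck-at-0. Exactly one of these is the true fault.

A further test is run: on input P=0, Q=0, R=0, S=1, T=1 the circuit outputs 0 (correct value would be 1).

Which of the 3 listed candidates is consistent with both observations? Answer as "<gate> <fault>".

N8 stuck-at-0

Evaluate each candidate on input P=0, Q=0, R=0, S=1, T=1:
  N0 stuck-at-1: N0=1 [stuck-at-1], N1=1, N2=0, N3=0, N4=0, N5=1, N6=0, N7=0, N8=1, N9=1 → 1 — eliminated
  N8 stuck-at-0: N0=1, N1=1, N2=0, N3=0, N4=0, N5=1, N6=0, N7=0, N8=0 [stuck-at-0], N9=0 → 0 — matches
  N7 stuck-at-0: N0=1, N1=1, N2=0, N3=0, N4=0, N5=1, N6=0, N7=0 [stuck-at-0], N8=1, N9=1 → 1 — eliminated
Only N8 stuck-at-0 reproduces the observed 0.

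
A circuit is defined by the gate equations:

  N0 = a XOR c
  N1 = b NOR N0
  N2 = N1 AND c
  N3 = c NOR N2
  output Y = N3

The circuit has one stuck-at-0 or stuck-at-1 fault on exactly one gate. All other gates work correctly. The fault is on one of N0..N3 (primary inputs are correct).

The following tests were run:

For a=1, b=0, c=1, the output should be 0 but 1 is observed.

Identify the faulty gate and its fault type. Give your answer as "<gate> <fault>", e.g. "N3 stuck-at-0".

N3 stuck-at-1

Fault-free values for test 1 (a=1, b=0, c=1): N0=0, N1=1, N2=1, N3=0, giving Y=0. Observed 1.
Test 1: faults giving observed 1 are {N3 stuck-at-1}.
Only N3 stuck-at-1 is consistent with every test.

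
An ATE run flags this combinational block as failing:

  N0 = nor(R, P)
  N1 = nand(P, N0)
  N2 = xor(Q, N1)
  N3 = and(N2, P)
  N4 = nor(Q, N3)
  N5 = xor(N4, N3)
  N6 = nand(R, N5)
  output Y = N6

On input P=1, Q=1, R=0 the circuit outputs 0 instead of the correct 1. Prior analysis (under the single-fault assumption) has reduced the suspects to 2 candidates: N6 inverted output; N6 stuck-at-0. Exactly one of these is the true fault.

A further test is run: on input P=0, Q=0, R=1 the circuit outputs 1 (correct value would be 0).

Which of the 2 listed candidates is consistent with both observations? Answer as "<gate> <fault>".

N6 inverted output

Evaluate each candidate on input P=0, Q=0, R=1:
  N6 inverted output: N0=0, N1=1, N2=1, N3=0, N4=1, N5=1, N6=1 [inverted output] → 1 — matches
  N6 stuck-at-0: N0=0, N1=1, N2=1, N3=0, N4=1, N5=1, N6=0 [stuck-at-0] → 0 — eliminated
Only N6 inverted output reproduces the observed 1.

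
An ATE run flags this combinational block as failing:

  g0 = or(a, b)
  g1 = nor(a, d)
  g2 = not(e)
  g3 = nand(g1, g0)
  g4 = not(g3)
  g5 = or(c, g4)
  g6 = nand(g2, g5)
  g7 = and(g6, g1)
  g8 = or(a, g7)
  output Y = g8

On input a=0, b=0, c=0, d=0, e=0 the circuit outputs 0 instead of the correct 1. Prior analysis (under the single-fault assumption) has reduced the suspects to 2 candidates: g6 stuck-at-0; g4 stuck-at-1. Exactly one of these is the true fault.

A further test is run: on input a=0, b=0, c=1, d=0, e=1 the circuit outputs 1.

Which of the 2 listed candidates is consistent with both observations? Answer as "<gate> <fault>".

g4 stuck-at-1

Evaluate each candidate on input a=0, b=0, c=1, d=0, e=1:
  g6 stuck-at-0: g0=0, g1=1, g2=0, g3=1, g4=0, g5=1, g6=0 [stuck-at-0], g7=0, g8=0 → 0 — eliminated
  g4 stuck-at-1: g0=0, g1=1, g2=0, g3=1, g4=1 [stuck-at-1], g5=1, g6=1, g7=1, g8=1 → 1 — matches
Only g4 stuck-at-1 reproduces the observed 1.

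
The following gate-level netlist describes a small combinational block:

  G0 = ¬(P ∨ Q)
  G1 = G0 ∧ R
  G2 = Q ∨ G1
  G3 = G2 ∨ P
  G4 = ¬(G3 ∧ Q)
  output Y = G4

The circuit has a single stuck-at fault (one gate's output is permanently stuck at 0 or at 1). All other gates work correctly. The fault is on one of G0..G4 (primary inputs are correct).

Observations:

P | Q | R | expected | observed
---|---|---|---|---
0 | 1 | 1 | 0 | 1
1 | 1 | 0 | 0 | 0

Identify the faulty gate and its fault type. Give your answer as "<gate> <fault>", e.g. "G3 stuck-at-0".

G2 stuck-at-0

Fault-free values for test 1 (P=0, Q=1, R=1): G0=0, G1=0, G2=1, G3=1, G4=0, giving Y=0. Observed 1.
Test 1: faults giving observed 1 are {G2 stuck-at-0, G3 stuck-at-0, G4 stuck-at-1}.
Test 2 (P=1, Q=1, R=0): fault-free G0=0, G1=0, G2=1, G3=1, G4=0 → 0; observed 0. Eliminates G3 stuck-at-0, G4 stuck-at-1.
Only G2 stuck-at-0 is consistent with every test.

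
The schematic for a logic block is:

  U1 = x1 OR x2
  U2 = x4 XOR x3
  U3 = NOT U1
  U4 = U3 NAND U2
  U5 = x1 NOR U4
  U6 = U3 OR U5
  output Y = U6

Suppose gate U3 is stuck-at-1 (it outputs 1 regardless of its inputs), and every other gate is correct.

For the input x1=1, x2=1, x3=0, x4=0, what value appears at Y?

Propagate with U3 forced: U1=1, U2=0, U3=1 [stuck-at-1], U4=1, U5=0, U6=1.
So Y = 1. (Without the fault it would be 0.)

1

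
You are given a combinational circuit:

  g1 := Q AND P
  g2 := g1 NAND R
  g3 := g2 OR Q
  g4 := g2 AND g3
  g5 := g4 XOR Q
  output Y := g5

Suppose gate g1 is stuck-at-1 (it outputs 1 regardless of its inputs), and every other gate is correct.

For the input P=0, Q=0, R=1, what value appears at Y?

Propagate with g1 forced: g1=1 [stuck-at-1], g2=0, g3=0, g4=0, g5=0.
So Y = 0. (Without the fault it would be 1.)

0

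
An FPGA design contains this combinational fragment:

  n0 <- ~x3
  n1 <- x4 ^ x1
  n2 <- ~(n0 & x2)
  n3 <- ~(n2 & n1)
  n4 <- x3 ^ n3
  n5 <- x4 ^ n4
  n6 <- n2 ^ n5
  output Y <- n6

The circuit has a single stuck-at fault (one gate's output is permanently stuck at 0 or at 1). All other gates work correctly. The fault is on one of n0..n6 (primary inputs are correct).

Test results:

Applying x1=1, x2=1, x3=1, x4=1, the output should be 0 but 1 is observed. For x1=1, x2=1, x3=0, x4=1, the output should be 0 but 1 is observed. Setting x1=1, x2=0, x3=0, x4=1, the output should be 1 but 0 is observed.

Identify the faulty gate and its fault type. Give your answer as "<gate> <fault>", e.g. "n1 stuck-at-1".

Fault-free values for test 1 (x1=1, x2=1, x3=1, x4=1): n0=0, n1=0, n2=1, n3=1, n4=0, n5=1, n6=0, giving Y=0. Observed 1.
Test 1: faults giving observed 1 are {n0 stuck-at-1, n1 stuck-at-1, n2 stuck-at-0, n3 stuck-at-0, n4 stuck-at-1, n5 stuck-at-0, n6 stuck-at-1}.
Test 2 (x1=1, x2=1, x3=0, x4=1): fault-free n0=1, n1=0, n2=0, n3=1, n4=1, n5=0, n6=0 → 0; observed 1. Eliminates n0 stuck-at-1, n1 stuck-at-1, n2 stuck-at-0, n4 stuck-at-1, n5 stuck-at-0.
Test 3 (x1=1, x2=0, x3=0, x4=1): fault-free n0=1, n1=0, n2=1, n3=1, n4=1, n5=0, n6=1 → 1; observed 0. Eliminates n6 stuck-at-1.
Only n3 stuck-at-0 is consistent with every test.

n3 stuck-at-0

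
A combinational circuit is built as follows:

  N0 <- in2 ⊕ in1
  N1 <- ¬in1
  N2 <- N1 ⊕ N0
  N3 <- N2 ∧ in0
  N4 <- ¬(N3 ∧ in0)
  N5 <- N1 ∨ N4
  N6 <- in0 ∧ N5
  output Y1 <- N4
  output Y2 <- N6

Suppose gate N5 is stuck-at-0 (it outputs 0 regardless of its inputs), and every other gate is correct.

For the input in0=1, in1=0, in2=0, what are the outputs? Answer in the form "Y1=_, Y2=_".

Propagate with N5 forced: N0=0, N1=1, N2=1, N3=1, N4=0, N5=0 [stuck-at-0], N6=0.
So the outputs are Y1=0, Y2=0. (Without the fault they would be Y1=0, Y2=1.)

Y1=0, Y2=0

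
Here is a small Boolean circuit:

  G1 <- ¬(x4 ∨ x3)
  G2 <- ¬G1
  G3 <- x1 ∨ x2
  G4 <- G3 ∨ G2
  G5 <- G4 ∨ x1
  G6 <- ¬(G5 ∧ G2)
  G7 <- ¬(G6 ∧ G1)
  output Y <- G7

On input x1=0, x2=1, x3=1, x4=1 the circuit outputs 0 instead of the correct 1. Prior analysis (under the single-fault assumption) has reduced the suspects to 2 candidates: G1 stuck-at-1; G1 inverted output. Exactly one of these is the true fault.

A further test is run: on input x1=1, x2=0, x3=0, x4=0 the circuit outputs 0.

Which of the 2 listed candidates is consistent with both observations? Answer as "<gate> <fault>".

Evaluate each candidate on input x1=1, x2=0, x3=0, x4=0:
  G1 stuck-at-1: G1=1 [stuck-at-1], G2=0, G3=1, G4=1, G5=1, G6=1, G7=0 → 0 — matches
  G1 inverted output: G1=0 [inverted output], G2=1, G3=1, G4=1, G5=1, G6=0, G7=1 → 1 — eliminated
Only G1 stuck-at-1 reproduces the observed 0.

G1 stuck-at-1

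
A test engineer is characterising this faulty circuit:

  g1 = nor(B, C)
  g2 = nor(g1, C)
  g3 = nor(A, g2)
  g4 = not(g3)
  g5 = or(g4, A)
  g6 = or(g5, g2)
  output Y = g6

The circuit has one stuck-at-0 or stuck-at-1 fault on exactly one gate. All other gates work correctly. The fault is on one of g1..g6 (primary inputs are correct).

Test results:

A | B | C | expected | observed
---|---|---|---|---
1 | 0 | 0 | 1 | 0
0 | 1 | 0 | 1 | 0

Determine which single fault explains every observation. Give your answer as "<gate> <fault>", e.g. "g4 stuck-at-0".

Fault-free values for test 1 (A=1, B=0, C=0): g1=1, g2=0, g3=0, g4=1, g5=1, g6=1, giving Y=1. Observed 0.
Test 1: faults giving observed 0 are {g5 stuck-at-0, g6 stuck-at-0}.
Test 2 (A=0, B=1, C=0): fault-free g1=0, g2=1, g3=0, g4=1, g5=1, g6=1 → 1; observed 0. Eliminates g5 stuck-at-0.
Only g6 stuck-at-0 is consistent with every test.

g6 stuck-at-0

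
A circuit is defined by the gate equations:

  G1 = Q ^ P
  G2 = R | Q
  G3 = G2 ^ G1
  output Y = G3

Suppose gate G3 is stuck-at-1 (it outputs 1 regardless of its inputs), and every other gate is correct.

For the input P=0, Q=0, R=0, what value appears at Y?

1

Propagate with G3 forced: G1=0, G2=0, G3=1 [stuck-at-1].
So Y = 1. (Without the fault it would be 0.)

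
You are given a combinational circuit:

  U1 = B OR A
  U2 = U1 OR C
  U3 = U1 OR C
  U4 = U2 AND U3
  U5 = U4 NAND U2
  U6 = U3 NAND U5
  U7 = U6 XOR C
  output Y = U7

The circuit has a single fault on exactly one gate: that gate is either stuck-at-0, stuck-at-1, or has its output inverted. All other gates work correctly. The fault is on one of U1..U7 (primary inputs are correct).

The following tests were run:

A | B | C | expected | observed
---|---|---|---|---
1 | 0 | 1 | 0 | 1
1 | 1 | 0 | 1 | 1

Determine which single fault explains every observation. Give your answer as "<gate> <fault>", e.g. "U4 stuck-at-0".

U7 stuck-at-1

Fault-free values for test 1 (A=1, B=0, C=1): U1=1, U2=1, U3=1, U4=1, U5=0, U6=1, U7=0, giving Y=0. Observed 1.
Test 1: faults giving observed 1 are {U2 stuck-at-0, U2 inverted output, U4 stuck-at-0, U4 inverted output, U5 stuck-at-1, U5 inverted output, U6 stuck-at-0, U6 inverted output, U7 stuck-at-1, U7 inverted output}.
Test 2 (A=1, B=1, C=0): fault-free U1=1, U2=1, U3=1, U4=1, U5=0, U6=1, U7=1 → 1; observed 1. Eliminates U2 stuck-at-0, U2 inverted output, U4 stuck-at-0, U4 inverted output, U5 stuck-at-1, U5 inverted output, U6 stuck-at-0, U6 inverted output, U7 inverted output.
Only U7 stuck-at-1 is consistent with every test.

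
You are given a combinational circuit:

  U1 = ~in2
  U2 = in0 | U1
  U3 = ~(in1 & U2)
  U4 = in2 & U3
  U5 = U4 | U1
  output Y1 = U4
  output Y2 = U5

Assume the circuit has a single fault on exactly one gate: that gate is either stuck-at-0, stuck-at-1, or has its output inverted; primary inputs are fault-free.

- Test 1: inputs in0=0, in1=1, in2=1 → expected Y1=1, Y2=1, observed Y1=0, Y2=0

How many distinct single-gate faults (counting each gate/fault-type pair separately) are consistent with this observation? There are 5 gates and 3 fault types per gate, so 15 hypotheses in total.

6

Fault-free: U1=0, U2=0, U3=1, U4=1, U5=1 → Y1=1, Y2=1. Observed Y1=0, Y2=0.
  U1: none of the 3 fault types match ✗
  U2: stuck-at-1, inverted output ✓; others ✗
  U3: stuck-at-0, inverted output ✓; others ✗
  U4: stuck-at-0, inverted output ✓; others ✗
  U5: none of the 3 fault types match ✗
Consistent faults: {U2 stuck-at-1, U2 inverted output, U3 stuck-at-0, U3 inverted output, U4 stuck-at-0, U4 inverted output} — 6 in all.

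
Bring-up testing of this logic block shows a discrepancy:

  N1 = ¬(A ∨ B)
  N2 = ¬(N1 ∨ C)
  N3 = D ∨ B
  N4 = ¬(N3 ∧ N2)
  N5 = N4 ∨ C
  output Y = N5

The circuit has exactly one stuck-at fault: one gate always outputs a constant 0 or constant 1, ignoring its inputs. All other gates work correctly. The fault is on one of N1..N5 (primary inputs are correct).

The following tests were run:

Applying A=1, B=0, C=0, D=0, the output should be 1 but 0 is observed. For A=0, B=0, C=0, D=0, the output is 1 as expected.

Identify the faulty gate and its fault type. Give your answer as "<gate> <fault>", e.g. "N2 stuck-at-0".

N3 stuck-at-1

Fault-free values for test 1 (A=1, B=0, C=0, D=0): N1=0, N2=1, N3=0, N4=1, N5=1, giving Y=1. Observed 0.
Test 1: faults giving observed 0 are {N3 stuck-at-1, N4 stuck-at-0, N5 stuck-at-0}.
Test 2 (A=0, B=0, C=0, D=0): fault-free N1=1, N2=0, N3=0, N4=1, N5=1 → 1; observed 1. Eliminates N4 stuck-at-0, N5 stuck-at-0.
Only N3 stuck-at-1 is consistent with every test.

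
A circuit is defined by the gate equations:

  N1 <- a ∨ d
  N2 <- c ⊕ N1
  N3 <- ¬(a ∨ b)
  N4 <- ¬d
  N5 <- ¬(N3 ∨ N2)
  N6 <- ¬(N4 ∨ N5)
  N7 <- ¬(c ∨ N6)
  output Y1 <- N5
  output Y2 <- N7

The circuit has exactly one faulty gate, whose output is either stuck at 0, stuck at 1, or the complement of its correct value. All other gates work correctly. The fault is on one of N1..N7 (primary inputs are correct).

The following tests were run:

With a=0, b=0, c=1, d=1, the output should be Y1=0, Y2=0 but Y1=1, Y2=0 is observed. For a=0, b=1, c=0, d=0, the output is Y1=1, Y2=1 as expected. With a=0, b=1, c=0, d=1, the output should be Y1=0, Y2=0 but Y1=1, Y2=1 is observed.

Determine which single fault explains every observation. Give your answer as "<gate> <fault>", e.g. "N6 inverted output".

N5 stuck-at-1

Fault-free values for test 1 (a=0, b=0, c=1, d=1): N1=1, N2=0, N3=1, N4=0, N5=0, N6=1, N7=0, giving Y1=0, Y2=0. Observed Y1=1, Y2=0.
Test 1: faults giving observed Y1=1, Y2=0 are {N3 stuck-at-0, N3 inverted output, N5 stuck-at-1, N5 inverted output}.
Test 2 (a=0, b=1, c=0, d=0): fault-free N1=0, N2=0, N3=0, N4=1, N5=1, N6=0, N7=1 → Y1=1, Y2=1; observed Y1=1, Y2=1. Eliminates N3 inverted output, N5 inverted output.
Test 3 (a=0, b=1, c=0, d=1): fault-free N1=1, N2=1, N3=0, N4=0, N5=0, N6=1, N7=0 → Y1=0, Y2=0; observed Y1=1, Y2=1. Eliminates N3 stuck-at-0.
Only N5 stuck-at-1 is consistent with every test.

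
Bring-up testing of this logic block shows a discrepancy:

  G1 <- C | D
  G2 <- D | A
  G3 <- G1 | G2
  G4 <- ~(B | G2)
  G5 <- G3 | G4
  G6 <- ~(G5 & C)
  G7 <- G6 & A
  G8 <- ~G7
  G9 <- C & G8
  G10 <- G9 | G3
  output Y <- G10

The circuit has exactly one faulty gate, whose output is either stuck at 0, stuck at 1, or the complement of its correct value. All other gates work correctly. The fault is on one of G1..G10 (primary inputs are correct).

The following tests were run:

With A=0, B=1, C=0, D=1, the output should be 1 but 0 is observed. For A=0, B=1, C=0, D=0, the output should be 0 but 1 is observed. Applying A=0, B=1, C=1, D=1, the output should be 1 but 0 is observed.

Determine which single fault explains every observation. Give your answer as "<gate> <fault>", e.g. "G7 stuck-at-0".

G10 inverted output

Fault-free values for test 1 (A=0, B=1, C=0, D=1): G1=1, G2=1, G3=1, G4=0, G5=1, G6=1, G7=0, G8=1, G9=0, G10=1, giving Y=1. Observed 0.
Test 1: faults giving observed 0 are {G3 stuck-at-0, G3 inverted output, G10 stuck-at-0, G10 inverted output}.
Test 2 (A=0, B=1, C=0, D=0): fault-free G1=0, G2=0, G3=0, G4=0, G5=0, G6=1, G7=0, G8=1, G9=0, G10=0 → 0; observed 1. Eliminates G3 stuck-at-0, G10 stuck-at-0.
Test 3 (A=0, B=1, C=1, D=1): fault-free G1=1, G2=1, G3=1, G4=0, G5=1, G6=0, G7=0, G8=1, G9=1, G10=1 → 1; observed 0. Eliminates G3 inverted output.
Only G10 inverted output is consistent with every test.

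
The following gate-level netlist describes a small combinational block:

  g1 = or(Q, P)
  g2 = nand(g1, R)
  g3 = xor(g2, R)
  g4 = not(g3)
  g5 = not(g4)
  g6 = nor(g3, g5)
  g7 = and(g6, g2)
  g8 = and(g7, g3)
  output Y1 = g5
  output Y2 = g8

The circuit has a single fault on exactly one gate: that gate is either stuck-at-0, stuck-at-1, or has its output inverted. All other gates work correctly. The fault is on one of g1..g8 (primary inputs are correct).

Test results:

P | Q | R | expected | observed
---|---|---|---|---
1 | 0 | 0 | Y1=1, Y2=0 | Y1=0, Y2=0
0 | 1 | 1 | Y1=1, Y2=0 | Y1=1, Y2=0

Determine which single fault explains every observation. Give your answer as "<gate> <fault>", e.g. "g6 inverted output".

g2 stuck-at-0

Fault-free values for test 1 (P=1, Q=0, R=0): g1=1, g2=1, g3=1, g4=0, g5=1, g6=0, g7=0, g8=0, giving Y1=1, Y2=0. Observed Y1=0, Y2=0.
Test 1: faults giving observed Y1=0, Y2=0 are {g2 stuck-at-0, g2 inverted output, g3 stuck-at-0, g3 inverted output, g4 stuck-at-1, g4 inverted output, g5 stuck-at-0, g5 inverted output}.
Test 2 (P=0, Q=1, R=1): fault-free g1=1, g2=0, g3=1, g4=0, g5=1, g6=0, g7=0, g8=0 → Y1=1, Y2=0; observed Y1=1, Y2=0. Eliminates g2 inverted output, g3 stuck-at-0, g3 inverted output, g4 stuck-at-1, g4 inverted output, g5 stuck-at-0, g5 inverted output.
Only g2 stuck-at-0 is consistent with every test.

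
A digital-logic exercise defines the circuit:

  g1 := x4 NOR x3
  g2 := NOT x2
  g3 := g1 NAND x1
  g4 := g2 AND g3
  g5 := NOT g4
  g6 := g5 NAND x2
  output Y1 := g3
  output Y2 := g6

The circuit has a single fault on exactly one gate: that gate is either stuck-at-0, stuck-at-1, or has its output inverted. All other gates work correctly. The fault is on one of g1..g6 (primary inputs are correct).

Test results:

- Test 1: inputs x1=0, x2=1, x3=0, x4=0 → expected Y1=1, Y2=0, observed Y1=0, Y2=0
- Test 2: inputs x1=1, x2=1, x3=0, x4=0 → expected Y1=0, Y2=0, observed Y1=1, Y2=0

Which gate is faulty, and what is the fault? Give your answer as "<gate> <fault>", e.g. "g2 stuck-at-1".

Fault-free values for test 1 (x1=0, x2=1, x3=0, x4=0): g1=1, g2=0, g3=1, g4=0, g5=1, g6=0, giving Y1=1, Y2=0. Observed Y1=0, Y2=0.
Test 1: faults giving observed Y1=0, Y2=0 are {g3 stuck-at-0, g3 inverted output}.
Test 2 (x1=1, x2=1, x3=0, x4=0): fault-free g1=1, g2=0, g3=0, g4=0, g5=1, g6=0 → Y1=0, Y2=0; observed Y1=1, Y2=0. Eliminates g3 stuck-at-0.
Only g3 inverted output is consistent with every test.

g3 inverted output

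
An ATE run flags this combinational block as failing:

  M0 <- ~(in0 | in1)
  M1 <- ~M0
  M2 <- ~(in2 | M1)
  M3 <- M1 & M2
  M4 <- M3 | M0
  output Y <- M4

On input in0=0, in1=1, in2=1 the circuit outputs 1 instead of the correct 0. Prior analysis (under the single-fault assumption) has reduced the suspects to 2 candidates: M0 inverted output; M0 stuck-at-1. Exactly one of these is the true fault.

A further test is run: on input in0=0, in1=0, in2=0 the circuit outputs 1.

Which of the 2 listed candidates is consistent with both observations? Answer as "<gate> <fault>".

M0 stuck-at-1

Evaluate each candidate on input in0=0, in1=0, in2=0:
  M0 inverted output: M0=0 [inverted output], M1=1, M2=0, M3=0, M4=0 → 0 — eliminated
  M0 stuck-at-1: M0=1 [stuck-at-1], M1=0, M2=1, M3=0, M4=1 → 1 — matches
Only M0 stuck-at-1 reproduces the observed 1.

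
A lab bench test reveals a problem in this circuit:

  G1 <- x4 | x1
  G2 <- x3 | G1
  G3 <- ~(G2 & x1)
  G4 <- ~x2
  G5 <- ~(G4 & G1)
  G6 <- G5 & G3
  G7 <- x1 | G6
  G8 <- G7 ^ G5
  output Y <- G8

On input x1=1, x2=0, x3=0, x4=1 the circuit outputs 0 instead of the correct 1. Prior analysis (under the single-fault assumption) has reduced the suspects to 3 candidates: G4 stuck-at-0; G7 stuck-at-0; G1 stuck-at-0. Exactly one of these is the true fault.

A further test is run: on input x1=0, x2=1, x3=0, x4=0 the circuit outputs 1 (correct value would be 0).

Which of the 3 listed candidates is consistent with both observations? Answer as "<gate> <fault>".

G7 stuck-at-0

Evaluate each candidate on input x1=0, x2=1, x3=0, x4=0:
  G4 stuck-at-0: G1=0, G2=0, G3=1, G4=0 [stuck-at-0], G5=1, G6=1, G7=1, G8=0 → 0 — eliminated
  G7 stuck-at-0: G1=0, G2=0, G3=1, G4=0, G5=1, G6=1, G7=0 [stuck-at-0], G8=1 → 1 — matches
  G1 stuck-at-0: G1=0 [stuck-at-0], G2=0, G3=1, G4=0, G5=1, G6=1, G7=1, G8=0 → 0 — eliminated
Only G7 stuck-at-0 reproduces the observed 1.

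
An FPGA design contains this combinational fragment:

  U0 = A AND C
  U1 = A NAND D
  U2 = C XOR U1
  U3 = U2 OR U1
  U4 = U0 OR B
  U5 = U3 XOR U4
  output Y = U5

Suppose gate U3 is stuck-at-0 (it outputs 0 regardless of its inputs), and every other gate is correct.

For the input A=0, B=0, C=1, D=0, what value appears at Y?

Propagate with U3 forced: U0=0, U1=1, U2=0, U3=0 [stuck-at-0], U4=0, U5=0.
So Y = 0. (Without the fault it would be 1.)

0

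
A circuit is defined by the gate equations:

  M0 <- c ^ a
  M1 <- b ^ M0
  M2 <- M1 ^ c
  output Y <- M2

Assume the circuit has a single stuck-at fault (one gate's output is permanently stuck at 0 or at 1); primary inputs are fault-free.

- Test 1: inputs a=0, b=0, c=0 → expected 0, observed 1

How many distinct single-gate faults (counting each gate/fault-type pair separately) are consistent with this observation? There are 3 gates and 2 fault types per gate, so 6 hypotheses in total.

3

Fault-free: M0=0, M1=0, M2=0 → 0. Observed 1.
  M0 stuck-at-0: output 0 ✗
  M0 stuck-at-1: output 1 ✓
  M1 stuck-at-0: output 0 ✗
  M1 stuck-at-1: output 1 ✓
  M2 stuck-at-0: output 0 ✗
  M2 stuck-at-1: output 1 ✓
Consistent faults: {M0 stuck-at-1, M1 stuck-at-1, M2 stuck-at-1} — 3 in all.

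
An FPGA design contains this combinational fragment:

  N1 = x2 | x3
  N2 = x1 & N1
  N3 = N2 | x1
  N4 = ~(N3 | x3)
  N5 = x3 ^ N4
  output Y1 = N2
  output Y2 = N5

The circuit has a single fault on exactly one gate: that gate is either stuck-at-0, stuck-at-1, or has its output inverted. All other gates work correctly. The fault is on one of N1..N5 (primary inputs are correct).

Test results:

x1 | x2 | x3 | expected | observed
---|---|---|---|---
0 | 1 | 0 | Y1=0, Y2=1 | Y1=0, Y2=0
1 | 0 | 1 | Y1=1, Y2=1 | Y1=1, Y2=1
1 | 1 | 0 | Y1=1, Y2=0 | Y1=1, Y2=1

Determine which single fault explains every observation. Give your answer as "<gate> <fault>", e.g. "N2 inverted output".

N3 inverted output

Fault-free values for test 1 (x1=0, x2=1, x3=0): N1=1, N2=0, N3=0, N4=1, N5=1, giving Y1=0, Y2=1. Observed Y1=0, Y2=0.
Test 1: faults giving observed Y1=0, Y2=0 are {N3 stuck-at-1, N3 inverted output, N4 stuck-at-0, N4 inverted output, N5 stuck-at-0, N5 inverted output}.
Test 2 (x1=1, x2=0, x3=1): fault-free N1=1, N2=1, N3=1, N4=0, N5=1 → Y1=1, Y2=1; observed Y1=1, Y2=1. Eliminates N4 inverted output, N5 stuck-at-0, N5 inverted output.
Test 3 (x1=1, x2=1, x3=0): fault-free N1=1, N2=1, N3=1, N4=0, N5=0 → Y1=1, Y2=0; observed Y1=1, Y2=1. Eliminates N3 stuck-at-1, N4 stuck-at-0.
Only N3 inverted output is consistent with every test.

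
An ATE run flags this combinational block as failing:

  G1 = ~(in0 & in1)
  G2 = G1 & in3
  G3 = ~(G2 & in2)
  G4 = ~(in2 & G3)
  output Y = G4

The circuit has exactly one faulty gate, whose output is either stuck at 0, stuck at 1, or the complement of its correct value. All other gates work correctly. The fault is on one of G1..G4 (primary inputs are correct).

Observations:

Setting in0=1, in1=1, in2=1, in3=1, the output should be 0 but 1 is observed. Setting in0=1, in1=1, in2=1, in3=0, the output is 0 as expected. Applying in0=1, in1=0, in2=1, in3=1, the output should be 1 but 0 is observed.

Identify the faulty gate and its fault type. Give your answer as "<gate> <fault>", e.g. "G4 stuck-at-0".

Fault-free values for test 1 (in0=1, in1=1, in2=1, in3=1): G1=0, G2=0, G3=1, G4=0, giving Y=0. Observed 1.
Test 1: faults giving observed 1 are {G1 stuck-at-1, G1 inverted output, G2 stuck-at-1, G2 inverted output, G3 stuck-at-0, G3 inverted output, G4 stuck-at-1, G4 inverted output}.
Test 2 (in0=1, in1=1, in2=1, in3=0): fault-free G1=0, G2=0, G3=1, G4=0 → 0; observed 0. Eliminates G2 stuck-at-1, G2 inverted output, G3 stuck-at-0, G3 inverted output, G4 stuck-at-1, G4 inverted output.
Test 3 (in0=1, in1=0, in2=1, in3=1): fault-free G1=1, G2=1, G3=0, G4=1 → 1; observed 0. Eliminates G1 stuck-at-1.
Only G1 inverted output is consistent with every test.

G1 inverted output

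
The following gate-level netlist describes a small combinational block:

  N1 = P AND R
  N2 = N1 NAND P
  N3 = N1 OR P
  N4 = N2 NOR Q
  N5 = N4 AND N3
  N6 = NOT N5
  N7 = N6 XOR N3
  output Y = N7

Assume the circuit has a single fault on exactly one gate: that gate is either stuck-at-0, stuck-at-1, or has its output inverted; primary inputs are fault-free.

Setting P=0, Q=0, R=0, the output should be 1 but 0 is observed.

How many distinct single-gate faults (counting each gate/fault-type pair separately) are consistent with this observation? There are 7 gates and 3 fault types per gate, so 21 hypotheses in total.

10

Fault-free: N1=0, N2=1, N3=0, N4=0, N5=0, N6=1, N7=1 → 1. Observed 0.
  N1: stuck-at-1, inverted output ✓; others ✗
  N2: none of the 3 fault types match ✗
  N3: stuck-at-1, inverted output ✓; others ✗
  N4: none of the 3 fault types match ✗
  N5: stuck-at-1, inverted output ✓; others ✗
  N6: stuck-at-0, inverted output ✓; others ✗
  N7: stuck-at-0, inverted output ✓; others ✗
Consistent faults: {N1 stuck-at-1, N1 inverted output, N3 stuck-at-1, N3 inverted output, N5 stuck-at-1, N5 inverted output, N6 stuck-at-0, N6 inverted output, N7 stuck-at-0, N7 inverted output} — 10 in all.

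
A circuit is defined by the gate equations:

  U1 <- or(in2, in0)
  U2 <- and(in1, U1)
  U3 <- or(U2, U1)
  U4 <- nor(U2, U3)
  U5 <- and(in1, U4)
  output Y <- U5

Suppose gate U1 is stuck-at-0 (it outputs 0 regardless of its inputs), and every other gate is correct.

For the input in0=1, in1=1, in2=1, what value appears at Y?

1

Propagate with U1 forced: U1=0 [stuck-at-0], U2=0, U3=0, U4=1, U5=1.
So Y = 1. (Without the fault it would be 0.)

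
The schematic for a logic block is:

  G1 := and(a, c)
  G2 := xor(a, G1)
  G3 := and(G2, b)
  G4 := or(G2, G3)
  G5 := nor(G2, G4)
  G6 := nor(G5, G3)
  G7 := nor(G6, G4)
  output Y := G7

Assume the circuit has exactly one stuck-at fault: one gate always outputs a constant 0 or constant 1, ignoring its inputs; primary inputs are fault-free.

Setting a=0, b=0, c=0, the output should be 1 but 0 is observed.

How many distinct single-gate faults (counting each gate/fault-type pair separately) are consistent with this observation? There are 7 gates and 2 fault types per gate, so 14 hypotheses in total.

Fault-free: G1=0, G2=0, G3=0, G4=0, G5=1, G6=0, G7=1 → 1. Observed 0.
  G1 stuck-at-0: output 1 ✗
  G1 stuck-at-1: output 0 ✓
  G2 stuck-at-0: output 1 ✗
  G2 stuck-at-1: output 0 ✓
  G3 stuck-at-0: output 1 ✗
  G3 stuck-at-1: output 0 ✓
  G4 stuck-at-0: output 1 ✗
  G4 stuck-at-1: output 0 ✓
  G5 stuck-at-0: output 0 ✓
  G5 stuck-at-1: output 1 ✗
  G6 stuck-at-0: output 1 ✗
  G6 stuck-at-1: output 0 ✓
  G7 stuck-at-0: output 0 ✓
  G7 stuck-at-1: output 1 ✗
Consistent faults: {G1 stuck-at-1, G2 stuck-at-1, G3 stuck-at-1, G4 stuck-at-1, G5 stuck-at-0, G6 stuck-at-1, G7 stuck-at-0} — 7 in all.

7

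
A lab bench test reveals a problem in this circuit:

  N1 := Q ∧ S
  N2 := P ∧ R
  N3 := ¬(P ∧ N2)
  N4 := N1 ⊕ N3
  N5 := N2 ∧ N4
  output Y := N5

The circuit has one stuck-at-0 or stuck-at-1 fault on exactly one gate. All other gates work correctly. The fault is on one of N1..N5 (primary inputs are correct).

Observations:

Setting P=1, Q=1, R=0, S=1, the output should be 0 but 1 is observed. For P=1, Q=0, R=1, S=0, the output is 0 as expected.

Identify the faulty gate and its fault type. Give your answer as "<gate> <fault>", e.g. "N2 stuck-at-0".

Fault-free values for test 1 (P=1, Q=1, R=0, S=1): N1=1, N2=0, N3=1, N4=0, N5=0, giving Y=0. Observed 1.
Test 1: faults giving observed 1 are {N2 stuck-at-1, N5 stuck-at-1}.
Test 2 (P=1, Q=0, R=1, S=0): fault-free N1=0, N2=1, N3=0, N4=0, N5=0 → 0; observed 0. Eliminates N5 stuck-at-1.
Only N2 stuck-at-1 is consistent with every test.

N2 stuck-at-1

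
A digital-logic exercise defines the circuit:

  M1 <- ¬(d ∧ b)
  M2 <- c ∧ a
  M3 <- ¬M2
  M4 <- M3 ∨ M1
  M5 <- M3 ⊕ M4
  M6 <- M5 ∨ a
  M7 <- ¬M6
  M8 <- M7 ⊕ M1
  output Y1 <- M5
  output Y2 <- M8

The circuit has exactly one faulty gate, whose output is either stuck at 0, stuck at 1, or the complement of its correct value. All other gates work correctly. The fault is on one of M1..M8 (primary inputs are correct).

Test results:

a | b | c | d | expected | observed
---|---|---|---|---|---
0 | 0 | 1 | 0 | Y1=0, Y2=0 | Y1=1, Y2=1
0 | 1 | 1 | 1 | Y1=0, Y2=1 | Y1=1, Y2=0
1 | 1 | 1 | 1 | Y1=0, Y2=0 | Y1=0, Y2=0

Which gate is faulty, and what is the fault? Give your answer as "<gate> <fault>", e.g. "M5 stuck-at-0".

M4 stuck-at-0

Fault-free values for test 1 (a=0, b=0, c=1, d=0): M1=1, M2=0, M3=1, M4=1, M5=0, M6=0, M7=1, M8=0, giving Y1=0, Y2=0. Observed Y1=1, Y2=1.
Test 1: faults giving observed Y1=1, Y2=1 are {M2 stuck-at-1, M2 inverted output, M3 stuck-at-0, M3 inverted output, M4 stuck-at-0, M4 inverted output, M5 stuck-at-1, M5 inverted output}.
Test 2 (a=0, b=1, c=1, d=1): fault-free M1=0, M2=0, M3=1, M4=1, M5=0, M6=0, M7=1, M8=1 → Y1=0, Y2=1; observed Y1=1, Y2=0. Eliminates M2 stuck-at-1, M2 inverted output, M3 stuck-at-0, M3 inverted output.
Test 3 (a=1, b=1, c=1, d=1): fault-free M1=0, M2=1, M3=0, M4=0, M5=0, M6=1, M7=0, M8=0 → Y1=0, Y2=0; observed Y1=0, Y2=0. Eliminates M4 inverted output, M5 stuck-at-1, M5 inverted output.
Only M4 stuck-at-0 is consistent with every test.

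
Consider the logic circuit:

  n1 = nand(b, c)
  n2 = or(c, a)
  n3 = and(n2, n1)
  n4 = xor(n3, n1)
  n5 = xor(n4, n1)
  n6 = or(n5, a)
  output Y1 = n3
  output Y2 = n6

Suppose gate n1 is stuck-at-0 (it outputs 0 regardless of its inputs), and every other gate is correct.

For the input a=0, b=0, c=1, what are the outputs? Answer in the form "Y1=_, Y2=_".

Propagate with n1 forced: n1=0 [stuck-at-0], n2=1, n3=0, n4=0, n5=0, n6=0.
So the outputs are Y1=0, Y2=0. (Without the fault they would be Y1=1, Y2=1.)

Y1=0, Y2=0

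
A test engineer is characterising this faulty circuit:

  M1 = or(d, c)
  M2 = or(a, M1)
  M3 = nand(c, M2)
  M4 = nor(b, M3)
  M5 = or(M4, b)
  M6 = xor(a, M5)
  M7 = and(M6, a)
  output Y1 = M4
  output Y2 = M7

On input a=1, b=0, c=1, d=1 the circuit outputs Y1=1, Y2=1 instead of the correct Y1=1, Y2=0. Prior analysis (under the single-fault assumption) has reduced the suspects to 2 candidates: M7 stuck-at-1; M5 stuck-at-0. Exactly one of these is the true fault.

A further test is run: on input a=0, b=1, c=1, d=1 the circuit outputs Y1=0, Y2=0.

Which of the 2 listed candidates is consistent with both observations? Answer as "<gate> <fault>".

Evaluate each candidate on input a=0, b=1, c=1, d=1:
  M7 stuck-at-1: M1=1, M2=1, M3=0, M4=0, M5=1, M6=1, M7=1 [stuck-at-1] → Y1=0, Y2=1 — eliminated
  M5 stuck-at-0: M1=1, M2=1, M3=0, M4=0, M5=0 [stuck-at-0], M6=0, M7=0 → Y1=0, Y2=0 — matches
Only M5 stuck-at-0 reproduces the observed Y1=0, Y2=0.

M5 stuck-at-0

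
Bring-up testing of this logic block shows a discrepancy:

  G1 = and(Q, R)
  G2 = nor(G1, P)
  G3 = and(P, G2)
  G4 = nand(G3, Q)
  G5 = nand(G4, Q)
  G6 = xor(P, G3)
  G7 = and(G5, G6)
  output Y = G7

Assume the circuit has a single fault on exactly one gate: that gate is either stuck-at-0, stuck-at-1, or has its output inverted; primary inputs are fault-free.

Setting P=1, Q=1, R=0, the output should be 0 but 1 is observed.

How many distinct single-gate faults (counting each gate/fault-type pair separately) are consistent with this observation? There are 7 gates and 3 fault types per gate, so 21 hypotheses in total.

6

Fault-free: G1=0, G2=0, G3=0, G4=1, G5=0, G6=1, G7=0 → 0. Observed 1.
  G1: none of the 3 fault types match ✗
  G2: none of the 3 fault types match ✗
  G3: none of the 3 fault types match ✗
  G4: stuck-at-0, inverted output ✓; others ✗
  G5: stuck-at-1, inverted output ✓; others ✗
  G6: none of the 3 fault types match ✗
  G7: stuck-at-1, inverted output ✓; others ✗
Consistent faults: {G4 stuck-at-0, G4 inverted output, G5 stuck-at-1, G5 inverted output, G7 stuck-at-1, G7 inverted output} — 6 in all.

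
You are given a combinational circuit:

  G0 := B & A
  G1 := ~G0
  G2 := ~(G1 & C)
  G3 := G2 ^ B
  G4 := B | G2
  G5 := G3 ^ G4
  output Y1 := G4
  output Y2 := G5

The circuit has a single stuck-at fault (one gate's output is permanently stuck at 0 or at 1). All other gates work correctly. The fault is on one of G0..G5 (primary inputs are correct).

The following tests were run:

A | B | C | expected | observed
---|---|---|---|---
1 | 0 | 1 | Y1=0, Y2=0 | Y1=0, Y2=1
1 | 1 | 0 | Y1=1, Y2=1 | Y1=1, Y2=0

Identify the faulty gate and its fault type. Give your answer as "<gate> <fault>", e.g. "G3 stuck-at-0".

Fault-free values for test 1 (A=1, B=0, C=1): G0=0, G1=1, G2=0, G3=0, G4=0, G5=0, giving Y1=0, Y2=0. Observed Y1=0, Y2=1.
Test 1: faults giving observed Y1=0, Y2=1 are {G3 stuck-at-1, G5 stuck-at-1}.
Test 2 (A=1, B=1, C=0): fault-free G0=1, G1=0, G2=1, G3=0, G4=1, G5=1 → Y1=1, Y2=1; observed Y1=1, Y2=0. Eliminates G5 stuck-at-1.
Only G3 stuck-at-1 is consistent with every test.

G3 stuck-at-1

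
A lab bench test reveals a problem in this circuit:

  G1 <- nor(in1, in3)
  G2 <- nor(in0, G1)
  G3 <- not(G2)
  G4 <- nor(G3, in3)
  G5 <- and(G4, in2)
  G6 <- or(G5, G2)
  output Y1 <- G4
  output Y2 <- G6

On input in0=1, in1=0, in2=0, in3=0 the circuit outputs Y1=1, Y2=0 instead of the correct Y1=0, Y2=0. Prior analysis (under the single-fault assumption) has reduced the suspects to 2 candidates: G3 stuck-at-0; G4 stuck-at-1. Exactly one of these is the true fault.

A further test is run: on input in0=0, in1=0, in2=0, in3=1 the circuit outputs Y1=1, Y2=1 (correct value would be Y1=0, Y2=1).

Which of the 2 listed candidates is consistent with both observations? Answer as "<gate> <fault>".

Evaluate each candidate on input in0=0, in1=0, in2=0, in3=1:
  G3 stuck-at-0: G1=0, G2=1, G3=0 [stuck-at-0], G4=0, G5=0, G6=1 → Y1=0, Y2=1 — eliminated
  G4 stuck-at-1: G1=0, G2=1, G3=0, G4=1 [stuck-at-1], G5=0, G6=1 → Y1=1, Y2=1 — matches
Only G4 stuck-at-1 reproduces the observed Y1=1, Y2=1.

G4 stuck-at-1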